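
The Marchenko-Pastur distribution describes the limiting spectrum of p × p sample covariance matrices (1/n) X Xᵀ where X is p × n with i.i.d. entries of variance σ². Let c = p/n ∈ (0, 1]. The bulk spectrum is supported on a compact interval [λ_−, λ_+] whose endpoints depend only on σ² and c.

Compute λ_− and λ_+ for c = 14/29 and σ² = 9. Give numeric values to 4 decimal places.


c = 14/29 = 0.482759; √c = 0.694808.
λ_− = σ² (1 − √c)² = 9 · (1 − 0.694808)² = 9 · (0.305192)² = 0.838278.
λ_+ = σ² (1 + √c)² = 9 · (1 + 0.694808)² = 9 · (1.694808)² = 25.851378.

Rounded to 4 decimal places: λ_− ≈ 0.8383, λ_+ ≈ 25.8514.


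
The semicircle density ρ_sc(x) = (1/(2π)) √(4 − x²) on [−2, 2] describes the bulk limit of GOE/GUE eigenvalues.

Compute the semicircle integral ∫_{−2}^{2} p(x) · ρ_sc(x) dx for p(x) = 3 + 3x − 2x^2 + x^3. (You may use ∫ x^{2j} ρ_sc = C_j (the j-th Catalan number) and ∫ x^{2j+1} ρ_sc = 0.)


Write p(x) = Σ a_i x^i, split into monomials and integrate each against ρ_sc separately.
Using ∫ x^{2j} ρ_sc = C_j = (1/(j+1)) C(2j, j) (Catalan numbers) and ∫ x^{2j+1} ρ_sc = 0 (odd monomials vanish by symmetry):
  i = 0 (even): a_0 · C_{0} = 3 · 1 = 3
  i = 1 (odd): ∫ x^1 ρ_sc = 0 (vanishes)
  i = 2 (even): a_2 · C_{1} = -2 · 1 = -2
  i = 3 (odd): ∫ x^3 ρ_sc = 0 (vanishes)

Summing the contributions: ∫_{−2}^{2} p(x) ρ_sc(x) dx = 3 + (-2) = 1.


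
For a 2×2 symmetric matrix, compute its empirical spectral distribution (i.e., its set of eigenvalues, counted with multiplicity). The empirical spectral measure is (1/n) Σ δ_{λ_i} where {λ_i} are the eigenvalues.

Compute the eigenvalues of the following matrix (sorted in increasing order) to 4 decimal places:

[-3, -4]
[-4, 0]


Since M is real symmetric, both eigenvalues are real; they are the roots of det(λI − M) = λ² − (tr M) λ + det M.
tr M = -3 + 0 = -3.
det M = (-3)·0 − (-4)² = 0 − 16 = -16.
Characteristic polynomial: λ² + 3λ − 16 = 0.
Discriminant Δ = (tr M)² − 4·det M = 9 − (-64) = 73; √Δ = 8.544004.
λ = (tr M ± √Δ)/2 = (-3 ± 8.544004)/2, giving (tr M − √Δ)/2 = -5.7720 and (tr M + √Δ)/2 = 2.7720.

Eigenvalues sorted in increasing order: [-5.7720, 2.7720].


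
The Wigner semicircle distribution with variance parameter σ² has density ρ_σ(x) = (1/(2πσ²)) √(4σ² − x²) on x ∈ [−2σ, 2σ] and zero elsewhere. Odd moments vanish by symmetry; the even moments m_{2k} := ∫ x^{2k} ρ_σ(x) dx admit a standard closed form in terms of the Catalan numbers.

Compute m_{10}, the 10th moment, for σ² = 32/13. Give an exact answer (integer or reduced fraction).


By the scaled semicircle moment identity, m_{2k} = σ^{2k} · C_k with k = 5.
C_5 = (1/(k+1)) · C(2k, k) = (1/6) · C(10, 5) = (1/6) · 252 = 42.
σ^{2k} = (σ²)^k = (32/13)^5 = 33554432/371293.

Therefore m_{10} = σ^{10} · C_5 = (33554432/371293) · 42 = 1409286144/371293.


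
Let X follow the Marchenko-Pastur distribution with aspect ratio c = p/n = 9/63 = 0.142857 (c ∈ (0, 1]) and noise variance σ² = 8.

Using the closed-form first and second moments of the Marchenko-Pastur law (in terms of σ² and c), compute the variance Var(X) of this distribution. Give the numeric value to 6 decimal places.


Recall the MP moments m_1 = E[X] = σ² and m_2 = E[X²] = σ⁴ (1 + c).
m_1 = E[X] = σ² = 8, so m_1² = 64.
m_2 = E[X²] = σ⁴ (1 + c) = 64 · (1 + 0.142857) = 64 · 1.142857 = 73.142857.
(Note m_2 − m_1² simplifies to c · σ⁴ = 0.142857 · 64.)

Var(X) = m_2 − m_1² = 73.142857 − 64 = 9.142857.


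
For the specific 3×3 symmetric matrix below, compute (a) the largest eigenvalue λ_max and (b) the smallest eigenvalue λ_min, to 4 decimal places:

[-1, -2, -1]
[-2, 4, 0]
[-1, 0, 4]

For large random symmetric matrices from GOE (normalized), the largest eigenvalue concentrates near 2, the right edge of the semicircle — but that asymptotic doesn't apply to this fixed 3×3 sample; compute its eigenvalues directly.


Since M is real symmetric, all three eigenvalues are real; they are the roots of det(λI − M) = λ³ − (tr M) λ² + s λ − det M, where s is the sum of the principal 2×2 minors.
tr M = -1 + 4 + 4 = 7.
s = ((-1)·4 − (-2)²) + ((-1)·4 − (-1)²) + (4·4 − 0²) = -8 + (-5) + 16 = 3.
det M (expand along row 1) = (-1)·16 − (-2)·(-8) + (-1)·4 = -36.
Characteristic polynomial: λ³ − 7λ² + 3λ + 36 = 0.
Substitute λ = y + (tr M)/3 = y + 2.333333 to remove the quadratic term: y³ + p·y + q = 0 with p = s − (tr M)²/3 = -13.333333 and q = −2(tr M)³/27 + (tr M)·s/3 − det M = 17.592593.
Three real roots ⇒ use the trigonometric (Viète) form: r = 2√(−p/3) = 4.216370, φ = arccos(3q/(p·r)) = arccos(-0.938801) = 2.789930 rad.
y_k = r·cos(φ/3 − 2πk/3) for k = 0, 1, 2 gives y = 2.520769, 1.666667, -4.187435.
λ_k = y_k + 2.333333 gives λ = 4.8541, 4.0000, -1.8541 (check: the sum is 7.0000 = tr M).

Hence λ_max = 4.8541 and λ_min = -1.8541.


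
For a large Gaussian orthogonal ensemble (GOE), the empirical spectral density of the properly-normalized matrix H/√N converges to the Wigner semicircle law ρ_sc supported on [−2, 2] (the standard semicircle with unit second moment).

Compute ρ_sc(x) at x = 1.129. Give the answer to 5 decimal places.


ρ_sc(x) = (1/(2π)) √(4 − x²). With x = 1.129:
  4 − x² = 4 − (1.129)² = 4 − 1.274641 = 2.725359.
  √(4 − x²) = 1.650866.
  1/(2π) = 0.159155.
  ρ_sc(1.129) = 0.159155 · 1.650866 = 0.262744.

Rounded to 5 decimal places: ρ_sc(1.129) ≈ 0.26274.


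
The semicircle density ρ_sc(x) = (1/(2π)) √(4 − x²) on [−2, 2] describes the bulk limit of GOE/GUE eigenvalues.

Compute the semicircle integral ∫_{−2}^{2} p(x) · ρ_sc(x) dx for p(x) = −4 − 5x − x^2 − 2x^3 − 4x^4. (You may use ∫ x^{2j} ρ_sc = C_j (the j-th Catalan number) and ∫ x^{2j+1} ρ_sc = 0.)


Write p(x) = Σ a_i x^i, split into monomials and integrate each against ρ_sc separately.
Using ∫ x^{2j} ρ_sc = C_j = (1/(j+1)) C(2j, j) (Catalan numbers) and ∫ x^{2j+1} ρ_sc = 0 (odd monomials vanish by symmetry):
  i = 0 (even): a_0 · C_{0} = -4 · 1 = -4
  i = 1 (odd): ∫ x^1 ρ_sc = 0 (vanishes)
  i = 2 (even): a_2 · C_{1} = -1 · 1 = -1
  i = 3 (odd): ∫ x^3 ρ_sc = 0 (vanishes)
  i = 4 (even): a_4 · C_{2} = -4 · 2 = -8

Summing the contributions: ∫_{−2}^{2} p(x) ρ_sc(x) dx = (-4) + (-1) + (-8) = -13.


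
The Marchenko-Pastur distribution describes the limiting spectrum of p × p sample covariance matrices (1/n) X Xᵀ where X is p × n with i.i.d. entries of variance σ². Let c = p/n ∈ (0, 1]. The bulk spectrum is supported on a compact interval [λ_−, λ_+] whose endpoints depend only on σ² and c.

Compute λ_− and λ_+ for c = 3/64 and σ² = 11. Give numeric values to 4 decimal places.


c = 3/64 = 0.046875; √c = 0.216506.
λ_− = σ² (1 − √c)² = 11 · (1 − 0.216506)² = 11 · (0.783494)² = 6.752485.
λ_+ = σ² (1 + √c)² = 11 · (1 + 0.216506)² = 11 · (1.216506)² = 16.278765.

Rounded to 4 decimal places: λ_− ≈ 6.7525, λ_+ ≈ 16.2788.


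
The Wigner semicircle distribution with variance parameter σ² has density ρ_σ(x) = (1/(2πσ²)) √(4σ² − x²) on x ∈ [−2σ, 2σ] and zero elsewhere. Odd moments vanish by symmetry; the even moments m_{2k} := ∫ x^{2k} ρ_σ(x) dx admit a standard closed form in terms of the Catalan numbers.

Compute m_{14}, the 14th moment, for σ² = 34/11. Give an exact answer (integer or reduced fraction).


By the scaled semicircle moment identity, m_{2k} = σ^{2k} · C_k with k = 7.
C_7 = (1/(k+1)) · C(2k, k) = (1/8) · C(14, 7) = (1/8) · 3432 = 429.
σ^{2k} = (σ²)^k = (34/11)^7 = 52523350144/19487171.

Therefore m_{14} = σ^{14} · C_7 = (52523350144/19487171) · 429 = 2048410655616/1771561.


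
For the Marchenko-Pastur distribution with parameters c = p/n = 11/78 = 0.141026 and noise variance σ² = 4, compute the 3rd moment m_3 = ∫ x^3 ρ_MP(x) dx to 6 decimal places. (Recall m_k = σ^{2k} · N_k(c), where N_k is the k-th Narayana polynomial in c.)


E[X³] = σ⁶ (1 + 3c + c²) (third MP moment). With σ² = 4 (so σ⁶ = 64) and c = 11/78 = 0.141026: E[X³] = 64 · (1 + 3·0.141026 + (0.141026)²) = 64 · 1.442965.

So E[X^3] = 92.349770.


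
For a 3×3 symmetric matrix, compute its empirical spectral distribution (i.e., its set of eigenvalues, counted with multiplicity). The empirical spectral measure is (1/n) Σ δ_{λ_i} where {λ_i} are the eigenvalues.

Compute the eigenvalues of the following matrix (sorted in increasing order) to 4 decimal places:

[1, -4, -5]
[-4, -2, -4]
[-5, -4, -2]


Since M is real symmetric, all three eigenvalues are real; they are the roots of det(λI − M) = λ³ − (tr M) λ² + s λ − det M, where s is the sum of the principal 2×2 minors.
tr M = 1 + (-2) + (-2) = -3.
s = (1·(-2) − (-4)²) + (1·(-2) − (-5)²) + ((-2)·(-2) − (-4)²) = -18 + (-27) + (-12) = -57.
det M (expand along row 1) = 1·(-12) − (-4)·(-12) + (-5)·6 = -90.
Characteristic polynomial: λ³ + 3λ² − 57λ + 90 = 0.
Substitute λ = y + (tr M)/3 = y − 1.000000 to remove the quadratic term: y³ + p·y + q = 0 with p = s − (tr M)²/3 = -60.000000 and q = −2(tr M)³/27 + (tr M)·s/3 − det M = 149.000000.
Three real roots ⇒ use the trigonometric (Viète) form: r = 2√(−p/3) = 8.944272, φ = arccos(3q/(p·r)) = arccos(-0.832935) = 2.555187 rad.
y_k = r·cos(φ/3 − 2πk/3) for k = 0, 1, 2 gives y = 5.891441, 2.882504, -8.773944.
λ_k = y_k − 1.000000 gives λ = 4.8914, 1.8825, -9.7739 (check: the sum is -3.0000 = tr M).

Eigenvalues sorted in increasing order: [-9.7739, 1.8825, 4.8914].


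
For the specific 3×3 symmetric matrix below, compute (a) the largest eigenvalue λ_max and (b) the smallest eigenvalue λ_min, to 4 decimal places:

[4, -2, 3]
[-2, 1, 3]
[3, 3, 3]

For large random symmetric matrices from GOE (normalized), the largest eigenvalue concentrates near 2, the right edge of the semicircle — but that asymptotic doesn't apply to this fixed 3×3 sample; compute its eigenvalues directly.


Since M is real symmetric, all three eigenvalues are real; they are the roots of det(λI − M) = λ³ − (tr M) λ² + s λ − det M, where s is the sum of the principal 2×2 minors.
tr M = 4 + 1 + 3 = 8.
s = (4·1 − (-2)²) + (4·3 − 3²) + (1·3 − 3²) = 0 + 3 + (-6) = -3.
det M (expand along row 1) = 4·(-6) − (-2)·(-15) + 3·(-9) = -81.
Characteristic polynomial: λ³ − 8λ² − 3λ + 81 = 0.
Substitute λ = y + (tr M)/3 = y + 2.666667 to remove the quadratic term: y³ + p·y + q = 0 with p = s − (tr M)²/3 = -24.333333 and q = −2(tr M)³/27 + (tr M)·s/3 − det M = 35.074074.
Three real roots ⇒ use the trigonometric (Viète) form: r = 2√(−p/3) = 5.696002, φ = arccos(3q/(p·r)) = arccos(-0.759164) = 2.432824 rad.
y_k = r·cos(φ/3 − 2πk/3) for k = 0, 1, 2 gives y = 3.923499, 1.614275, -5.537774.
λ_k = y_k + 2.666667 gives λ = 6.5902, 4.2809, -2.8711 (check: the sum is 8.0000 = tr M).

Hence λ_max = 6.5902 and λ_min = -2.8711.


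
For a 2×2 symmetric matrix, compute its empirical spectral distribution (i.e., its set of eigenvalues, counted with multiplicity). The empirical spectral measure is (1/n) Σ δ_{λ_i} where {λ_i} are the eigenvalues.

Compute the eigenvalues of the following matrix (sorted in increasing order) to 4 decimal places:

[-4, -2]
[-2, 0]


Since M is real symmetric, both eigenvalues are real; they are the roots of det(λI − M) = λ² − (tr M) λ + det M.
tr M = -4 + 0 = -4.
det M = (-4)·0 − (-2)² = 0 − 4 = -4.
Characteristic polynomial: λ² + 4λ − 4 = 0.
Discriminant Δ = (tr M)² − 4·det M = 16 − (-16) = 32; √Δ = 5.656854.
λ = (tr M ± √Δ)/2 = (-4 ± 5.656854)/2, giving (tr M − √Δ)/2 = -4.8284 and (tr M + √Δ)/2 = 0.8284.

Eigenvalues sorted in increasing order: [-4.8284, 0.8284].


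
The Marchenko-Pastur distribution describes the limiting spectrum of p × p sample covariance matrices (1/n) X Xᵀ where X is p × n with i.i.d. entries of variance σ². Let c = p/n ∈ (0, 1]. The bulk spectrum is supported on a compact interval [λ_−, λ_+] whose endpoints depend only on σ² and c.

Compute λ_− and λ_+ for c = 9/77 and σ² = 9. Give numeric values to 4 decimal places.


c = 9/77 = 0.116883; √c = 0.341882.
λ_− = σ² (1 − √c)² = 9 · (1 − 0.341882)² = 9 · (0.658118)² = 3.898077.
λ_+ = σ² (1 + √c)² = 9 · (1 + 0.341882)² = 9 · (1.341882)² = 16.205819.

Rounded to 4 decimal places: λ_− ≈ 3.8981, λ_+ ≈ 16.2058.


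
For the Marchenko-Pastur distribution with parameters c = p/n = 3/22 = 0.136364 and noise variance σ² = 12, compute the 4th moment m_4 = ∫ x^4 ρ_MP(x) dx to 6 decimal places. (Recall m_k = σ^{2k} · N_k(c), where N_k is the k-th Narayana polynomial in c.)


E[X⁴] = σ⁸ (1 + 6c + 6c² + c³) (fourth MP moment). With σ² = 12 (so σ⁸ = 20736) and c = 3/22 = 0.136364: E[X⁴] = 20736 · (1 + 6·0.136364 + 6·(0.136364)² + (0.136364)³) = 20736 · 1.932288.

So E[X^4] = 40067.918858.


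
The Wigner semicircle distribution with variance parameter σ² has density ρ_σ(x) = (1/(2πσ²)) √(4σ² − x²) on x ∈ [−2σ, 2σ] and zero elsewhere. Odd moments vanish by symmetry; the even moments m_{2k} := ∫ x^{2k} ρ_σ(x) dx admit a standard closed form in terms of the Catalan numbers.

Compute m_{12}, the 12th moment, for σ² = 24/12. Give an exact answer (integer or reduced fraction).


By the scaled semicircle moment identity, m_{2k} = σ^{2k} · C_k with k = 6.
C_6 = (1/(k+1)) · C(2k, k) = (1/7) · C(12, 6) = (1/7) · 924 = 132.
σ^{2k} = (σ²)^k = (24/12)^6 = 64.

Therefore m_{12} = σ^{12} · C_6 = 64 · 132 = 8448.


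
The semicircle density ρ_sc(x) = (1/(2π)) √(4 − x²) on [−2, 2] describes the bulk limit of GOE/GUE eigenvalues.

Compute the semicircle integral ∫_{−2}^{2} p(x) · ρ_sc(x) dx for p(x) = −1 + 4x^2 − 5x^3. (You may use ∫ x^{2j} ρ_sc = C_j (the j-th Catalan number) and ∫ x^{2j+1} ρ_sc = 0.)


Write p(x) = Σ a_i x^i, split into monomials and integrate each against ρ_sc separately.
Using ∫ x^{2j} ρ_sc = C_j = (1/(j+1)) C(2j, j) (Catalan numbers) and ∫ x^{2j+1} ρ_sc = 0 (odd monomials vanish by symmetry):
  i = 0 (even): a_0 · C_{0} = -1 · 1 = -1
  i = 2 (even): a_2 · C_{1} = 4 · 1 = 4
  i = 3 (odd): ∫ x^3 ρ_sc = 0 (vanishes)

Summing the contributions: ∫_{−2}^{2} p(x) ρ_sc(x) dx = (-1) + 4 = 3.


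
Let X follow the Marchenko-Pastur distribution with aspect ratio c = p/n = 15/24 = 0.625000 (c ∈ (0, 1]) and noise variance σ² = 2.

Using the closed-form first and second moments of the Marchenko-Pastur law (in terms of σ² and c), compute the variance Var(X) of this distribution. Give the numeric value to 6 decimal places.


Recall the MP moments m_1 = E[X] = σ² and m_2 = E[X²] = σ⁴ (1 + c).
m_1 = E[X] = σ² = 2, so m_1² = 4.
m_2 = E[X²] = σ⁴ (1 + c) = 4 · (1 + 0.625000) = 4 · 1.625000 = 6.500000.
(Note m_2 − m_1² simplifies to c · σ⁴ = 0.625000 · 4.)

Var(X) = m_2 − m_1² = 6.500000 − 4 = 2.500000.


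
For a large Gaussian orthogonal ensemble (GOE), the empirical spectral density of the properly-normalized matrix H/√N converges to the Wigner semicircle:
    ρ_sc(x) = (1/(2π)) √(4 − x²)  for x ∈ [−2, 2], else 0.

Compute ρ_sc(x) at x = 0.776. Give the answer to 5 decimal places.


ρ_sc(x) = (1/(2π)) √(4 − x²). With x = 0.776:
  4 − x² = 4 − (0.776)² = 4 − 0.602176 = 3.397824.
  √(4 − x²) = 1.843319.
  1/(2π) = 0.159155.
  ρ_sc(0.776) = 0.159155 · 1.843319 = 0.293373.

Rounded to 5 decimal places: ρ_sc(0.776) ≈ 0.29337.


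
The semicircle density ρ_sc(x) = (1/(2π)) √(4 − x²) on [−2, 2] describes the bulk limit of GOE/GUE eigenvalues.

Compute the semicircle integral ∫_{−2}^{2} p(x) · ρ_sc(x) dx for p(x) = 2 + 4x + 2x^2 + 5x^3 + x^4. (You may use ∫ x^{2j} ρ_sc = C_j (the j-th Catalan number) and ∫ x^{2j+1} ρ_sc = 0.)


Write p(x) = Σ a_i x^i, split into monomials and integrate each against ρ_sc separately.
Using ∫ x^{2j} ρ_sc = C_j = (1/(j+1)) C(2j, j) (Catalan numbers) and ∫ x^{2j+1} ρ_sc = 0 (odd monomials vanish by symmetry):
  i = 0 (even): a_0 · C_{0} = 2 · 1 = 2
  i = 1 (odd): ∫ x^1 ρ_sc = 0 (vanishes)
  i = 2 (even): a_2 · C_{1} = 2 · 1 = 2
  i = 3 (odd): ∫ x^3 ρ_sc = 0 (vanishes)
  i = 4 (even): a_4 · C_{2} = 1 · 2 = 2

Summing the contributions: ∫_{−2}^{2} p(x) ρ_sc(x) dx = 2 + 2 + 2 = 6.


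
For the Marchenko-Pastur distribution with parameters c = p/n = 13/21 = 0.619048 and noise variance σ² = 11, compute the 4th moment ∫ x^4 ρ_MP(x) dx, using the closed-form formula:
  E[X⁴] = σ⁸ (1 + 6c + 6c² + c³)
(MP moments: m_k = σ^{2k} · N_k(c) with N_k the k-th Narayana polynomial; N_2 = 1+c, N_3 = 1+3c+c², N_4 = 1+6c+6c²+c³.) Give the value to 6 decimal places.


E[X⁴] = σ⁸ (1 + 6c + 6c² + c³) (fourth MP moment). With σ² = 11 (so σ⁸ = 14641) and c = 13/21 = 0.619048: E[X⁴] = 14641 · (1 + 6·0.619048 + 6·(0.619048)² + (0.619048)³) = 14641 · 7.250837.

So E[X^4] = 106159.502214.


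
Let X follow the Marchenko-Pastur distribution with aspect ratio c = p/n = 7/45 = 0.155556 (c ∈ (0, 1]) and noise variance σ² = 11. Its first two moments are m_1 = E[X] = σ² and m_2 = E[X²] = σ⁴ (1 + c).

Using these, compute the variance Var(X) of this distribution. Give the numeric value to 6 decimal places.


m_1 = E[X] = σ² = 11, so m_1² = 121.
m_2 = E[X²] = σ⁴ (1 + c) = 121 · (1 + 0.155556) = 121 · 1.155556 = 139.822222.
(Note m_2 − m_1² simplifies to c · σ⁴ = 0.155556 · 121.)

Var(X) = m_2 − m_1² = 139.822222 − 121 = 18.822222.


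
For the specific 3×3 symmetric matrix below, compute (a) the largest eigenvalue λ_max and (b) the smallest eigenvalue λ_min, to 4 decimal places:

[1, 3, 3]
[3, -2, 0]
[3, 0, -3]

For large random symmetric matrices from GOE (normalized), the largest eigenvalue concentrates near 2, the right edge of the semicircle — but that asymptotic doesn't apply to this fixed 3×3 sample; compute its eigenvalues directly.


Since M is real symmetric, all three eigenvalues are real; they are the roots of det(λI − M) = λ³ − (tr M) λ² + s λ − det M, where s is the sum of the principal 2×2 minors.
tr M = 1 + (-2) + (-3) = -4.
s = (1·(-2) − 3²) + (1·(-3) − 3²) + ((-2)·(-3) − 0²) = -11 + (-12) + 6 = -17.
det M (expand along row 1) = 1·6 − 3·(-9) + 3·6 = 51.
Characteristic polynomial: λ³ + 4λ² − 17λ − 51 = 0.
Substitute λ = y + (tr M)/3 = y − 1.333333 to remove the quadratic term: y³ + p·y + q = 0 with p = s − (tr M)²/3 = -22.333333 and q = −2(tr M)³/27 + (tr M)·s/3 − det M = -23.592593.
Three real roots ⇒ use the trigonometric (Viète) form: r = 2√(−p/3) = 5.456902, φ = arccos(3q/(p·r)) = arccos(0.580761) = 0.951133 rad.
y_k = r·cos(φ/3 − 2πk/3) for k = 0, 1, 2 gives y = 5.184935, -1.119149, -4.065787.
λ_k = y_k − 1.333333 gives λ = 3.8516, -2.4525, -5.3991 (check: the sum is -4.0000 = tr M).

Hence λ_max = 3.8516 and λ_min = -5.3991.


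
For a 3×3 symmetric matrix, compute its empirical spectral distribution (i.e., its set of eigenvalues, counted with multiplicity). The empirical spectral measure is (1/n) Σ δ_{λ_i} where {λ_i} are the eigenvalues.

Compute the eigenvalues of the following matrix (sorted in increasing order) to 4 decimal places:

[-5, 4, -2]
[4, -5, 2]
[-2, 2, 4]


Since M is real symmetric, all three eigenvalues are real; they are the roots of det(λI − M) = λ³ − (tr M) λ² + s λ − det M, where s is the sum of the principal 2×2 minors.
tr M = -5 + (-5) + 4 = -6.
s = ((-5)·(-5) − 4²) + ((-5)·4 − (-2)²) + ((-5)·4 − 2²) = 9 + (-24) + (-24) = -39.
det M (expand along row 1) = (-5)·(-24) − 4·20 + (-2)·(-2) = 44.
Characteristic polynomial: λ³ + 6λ² − 39λ − 44 = 0.
Substitute λ = y + (tr M)/3 = y − 2.000000 to remove the quadratic term: y³ + p·y + q = 0 with p = s − (tr M)²/3 = -51.000000 and q = −2(tr M)³/27 + (tr M)·s/3 − det M = 50.000000.
Three real roots ⇒ use the trigonometric (Viète) form: r = 2√(−p/3) = 8.246211, φ = arccos(3q/(p·r)) = arccos(-0.356670) = 1.935497 rad.
y_k = r·cos(φ/3 − 2πk/3) for k = 0, 1, 2 gives y = 6.588723, 1.000000, -7.588723.
λ_k = y_k − 2.000000 gives λ = 4.5887, -1.0000, -9.5887 (check: the sum is -6.0000 = tr M).

Eigenvalues sorted in increasing order: [-9.5887, -1.0000, 4.5887].


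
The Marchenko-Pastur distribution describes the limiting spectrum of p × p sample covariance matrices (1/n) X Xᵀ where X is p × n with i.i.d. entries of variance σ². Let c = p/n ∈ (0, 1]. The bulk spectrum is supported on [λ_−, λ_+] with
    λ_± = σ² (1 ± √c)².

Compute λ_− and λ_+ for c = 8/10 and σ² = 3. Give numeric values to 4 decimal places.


c = 8/10 = 0.800000; √c = 0.894427.
λ_− = σ² (1 − √c)² = 3 · (1 − 0.894427)² = 3 · (0.105573)² = 0.033437.
λ_+ = σ² (1 + √c)² = 3 · (1 + 0.894427)² = 3 · (1.894427)² = 10.766563.

Rounded to 4 decimal places: λ_− ≈ 0.0334, λ_+ ≈ 10.7666.


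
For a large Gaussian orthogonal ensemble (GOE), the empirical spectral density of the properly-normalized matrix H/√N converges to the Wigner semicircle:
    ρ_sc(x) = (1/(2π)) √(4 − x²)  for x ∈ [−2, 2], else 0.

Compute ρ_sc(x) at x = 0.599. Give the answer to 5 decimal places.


ρ_sc(x) = (1/(2π)) √(4 − x²). With x = 0.599:
  4 − x² = 4 − (0.599)² = 4 − 0.358801 = 3.641199.
  √(4 − x²) = 1.908193.
  1/(2π) = 0.159155.
  ρ_sc(0.599) = 0.159155 · 1.908193 = 0.303698.

Rounded to 5 decimal places: ρ_sc(0.599) ≈ 0.30370.


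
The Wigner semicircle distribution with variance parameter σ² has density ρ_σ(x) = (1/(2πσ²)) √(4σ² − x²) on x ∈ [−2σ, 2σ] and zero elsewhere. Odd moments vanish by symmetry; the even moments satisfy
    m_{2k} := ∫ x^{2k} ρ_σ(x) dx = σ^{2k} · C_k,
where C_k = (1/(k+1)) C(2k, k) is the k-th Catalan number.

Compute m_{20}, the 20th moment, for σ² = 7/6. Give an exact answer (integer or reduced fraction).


By the scaled semicircle moment identity, m_{2k} = σ^{2k} · C_k with k = 10.
C_10 = (1/(k+1)) · C(2k, k) = (1/11) · C(20, 10) = (1/11) · 184756 = 16796.
σ^{2k} = (σ²)^k = (7/6)^10 = 282475249/60466176.

Therefore m_{20} = σ^{20} · C_10 = (282475249/60466176) · 16796 = 1186113570551/15116544.


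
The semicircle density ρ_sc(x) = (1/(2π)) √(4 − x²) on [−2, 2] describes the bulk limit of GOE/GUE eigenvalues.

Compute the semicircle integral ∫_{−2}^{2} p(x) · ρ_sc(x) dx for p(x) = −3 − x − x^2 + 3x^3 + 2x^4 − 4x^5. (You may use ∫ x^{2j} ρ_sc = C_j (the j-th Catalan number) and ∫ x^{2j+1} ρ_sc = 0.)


Write p(x) = Σ a_i x^i, split into monomials and integrate each against ρ_sc separately.
Using ∫ x^{2j} ρ_sc = C_j = (1/(j+1)) C(2j, j) (Catalan numbers) and ∫ x^{2j+1} ρ_sc = 0 (odd monomials vanish by symmetry):
  i = 0 (even): a_0 · C_{0} = -3 · 1 = -3
  i = 1 (odd): ∫ x^1 ρ_sc = 0 (vanishes)
  i = 2 (even): a_2 · C_{1} = -1 · 1 = -1
  i = 3 (odd): ∫ x^3 ρ_sc = 0 (vanishes)
  i = 4 (even): a_4 · C_{2} = 2 · 2 = 4
  i = 5 (odd): ∫ x^5 ρ_sc = 0 (vanishes)

Summing the contributions: ∫_{−2}^{2} p(x) ρ_sc(x) dx = (-3) + (-1) + 4 = 0.


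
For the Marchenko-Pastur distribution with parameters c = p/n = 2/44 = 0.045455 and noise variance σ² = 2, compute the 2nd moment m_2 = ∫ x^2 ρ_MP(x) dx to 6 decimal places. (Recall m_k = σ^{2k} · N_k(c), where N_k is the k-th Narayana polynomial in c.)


E[X²] = σ⁴ (1 + c) (second MP moment). With σ² = 2 (so σ⁴ = 4) and c = 2/44 = 0.045455: E[X²] = 4 · (1 + 0.045455) = 4 · 1.045455.

So E[X^2] = 4.181818.


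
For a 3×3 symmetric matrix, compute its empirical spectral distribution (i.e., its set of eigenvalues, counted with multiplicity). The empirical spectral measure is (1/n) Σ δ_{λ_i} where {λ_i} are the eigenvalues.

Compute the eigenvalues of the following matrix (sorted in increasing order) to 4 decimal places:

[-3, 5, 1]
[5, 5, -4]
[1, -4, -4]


Since M is real symmetric, all three eigenvalues are real; they are the roots of det(λI − M) = λ³ − (tr M) λ² + s λ − det M, where s is the sum of the principal 2×2 minors.
tr M = -3 + 5 + (-4) = -2.
s = ((-3)·5 − 5²) + ((-3)·(-4) − 1²) + (5·(-4) − (-4)²) = -40 + 11 + (-36) = -65.
det M (expand along row 1) = (-3)·(-36) − 5·(-16) + 1·(-25) = 163.
Characteristic polynomial: λ³ + 2λ² − 65λ − 163 = 0.
Substitute λ = y + (tr M)/3 = y − 0.666667 to remove the quadratic term: y³ + p·y + q = 0 with p = s − (tr M)²/3 = -66.333333 and q = −2(tr M)³/27 + (tr M)·s/3 − det M = -119.074074.
Three real roots ⇒ use the trigonometric (Viète) form: r = 2√(−p/3) = 9.404491, φ = arccos(3q/(p·r)) = arccos(0.572626) = 0.961090 rad.
y_k = r·cos(φ/3 − 2πk/3) for k = 0, 1, 2 gives y = 8.926000, -1.898194, -7.027806.
λ_k = y_k − 0.666667 gives λ = 8.2593, -2.5649, -7.6945 (check: the sum is -2.0000 = tr M).

Eigenvalues sorted in increasing order: [-7.6945, -2.5649, 8.2593].


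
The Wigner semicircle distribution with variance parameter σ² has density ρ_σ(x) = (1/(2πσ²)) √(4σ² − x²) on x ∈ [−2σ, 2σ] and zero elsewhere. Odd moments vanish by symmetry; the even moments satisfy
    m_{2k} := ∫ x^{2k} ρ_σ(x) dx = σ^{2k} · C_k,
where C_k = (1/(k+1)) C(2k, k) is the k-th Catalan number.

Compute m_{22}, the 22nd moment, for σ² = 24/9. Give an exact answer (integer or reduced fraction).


By the scaled semicircle moment identity, m_{2k} = σ^{2k} · C_k with k = 11.
C_11 = (1/(k+1)) · C(2k, k) = (1/12) · C(22, 11) = (1/12) · 705432 = 58786.
σ^{2k} = (σ²)^k = (24/9)^11 = 8589934592/177147.

Therefore m_{22} = σ^{22} · C_11 = (8589934592/177147) · 58786 = 504967894925312/177147.


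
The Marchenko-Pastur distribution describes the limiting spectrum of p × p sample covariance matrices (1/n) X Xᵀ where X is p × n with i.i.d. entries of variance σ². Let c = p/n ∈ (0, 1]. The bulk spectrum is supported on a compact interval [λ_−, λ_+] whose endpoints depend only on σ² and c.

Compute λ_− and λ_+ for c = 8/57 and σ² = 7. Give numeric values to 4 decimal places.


c = 8/57 = 0.140351; √c = 0.374634.
λ_− = σ² (1 − √c)² = 7 · (1 − 0.374634)² = 7 · (0.625366)² = 2.737576.
λ_+ = σ² (1 + √c)² = 7 · (1 + 0.374634)² = 7 · (1.374634)² = 13.227337.

Rounded to 4 decimal places: λ_− ≈ 2.7376, λ_+ ≈ 13.2273.


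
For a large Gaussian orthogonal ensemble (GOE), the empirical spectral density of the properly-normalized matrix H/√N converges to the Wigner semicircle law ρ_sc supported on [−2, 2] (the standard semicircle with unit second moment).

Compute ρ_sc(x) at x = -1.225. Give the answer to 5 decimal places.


ρ_sc(x) = (1/(2π)) √(4 − x²). With x = -1.225:
  4 − x² = 4 − (-1.225)² = 4 − 1.500625 = 2.499375.
  √(4 − x²) = 1.580941.
  1/(2π) = 0.159155.
  ρ_sc(-1.225) = 0.159155 · 1.580941 = 0.251615.

Rounded to 5 decimal places: ρ_sc(-1.225) ≈ 0.25161.


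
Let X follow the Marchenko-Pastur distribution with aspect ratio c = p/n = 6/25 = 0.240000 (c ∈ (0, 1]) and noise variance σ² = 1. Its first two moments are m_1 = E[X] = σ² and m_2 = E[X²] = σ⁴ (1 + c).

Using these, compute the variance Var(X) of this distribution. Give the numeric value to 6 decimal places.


m_1 = E[X] = σ² = 1, so m_1² = 1.
m_2 = E[X²] = σ⁴ (1 + c) = 1 · (1 + 0.240000) = 1 · 1.240000 = 1.240000.
(Note m_2 − m_1² simplifies to c · σ⁴ = 0.240000 · 1.)

Var(X) = m_2 − m_1² = 1.240000 − 1 = 0.240000.


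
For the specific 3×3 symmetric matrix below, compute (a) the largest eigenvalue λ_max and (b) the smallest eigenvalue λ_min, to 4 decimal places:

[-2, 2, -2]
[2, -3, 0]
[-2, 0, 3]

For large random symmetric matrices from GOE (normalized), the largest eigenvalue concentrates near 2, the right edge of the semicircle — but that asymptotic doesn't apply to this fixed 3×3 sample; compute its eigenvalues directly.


Since M is real symmetric, all three eigenvalues are real; they are the roots of det(λI − M) = λ³ − (tr M) λ² + s λ − det M, where s is the sum of the principal 2×2 minors.
tr M = -2 + (-3) + 3 = -2.
s = ((-2)·(-3) − 2²) + ((-2)·3 − (-2)²) + ((-3)·3 − 0²) = 2 + (-10) + (-9) = -17.
det M (expand along row 1) = (-2)·(-9) − 2·6 + (-2)·(-6) = 18.
Characteristic polynomial: λ³ + 2λ² − 17λ − 18 = 0.
Substitute λ = y + (tr M)/3 = y − 0.666667 to remove the quadratic term: y³ + p·y + q = 0 with p = s − (tr M)²/3 = -18.333333 and q = −2(tr M)³/27 + (tr M)·s/3 − det M = -6.074074.
Three real roots ⇒ use the trigonometric (Viète) form: r = 2√(−p/3) = 4.944132, φ = arccos(3q/(p·r)) = arccos(0.201034) = 1.368383 rad.
y_k = r·cos(φ/3 − 2πk/3) for k = 0, 1, 2 gives y = 4.438669, -0.333333, -4.105335.
λ_k = y_k − 0.666667 gives λ = 3.7720, -1.0000, -4.7720 (check: the sum is -2.0000 = tr M).

Hence λ_max = 3.7720 and λ_min = -4.7720.


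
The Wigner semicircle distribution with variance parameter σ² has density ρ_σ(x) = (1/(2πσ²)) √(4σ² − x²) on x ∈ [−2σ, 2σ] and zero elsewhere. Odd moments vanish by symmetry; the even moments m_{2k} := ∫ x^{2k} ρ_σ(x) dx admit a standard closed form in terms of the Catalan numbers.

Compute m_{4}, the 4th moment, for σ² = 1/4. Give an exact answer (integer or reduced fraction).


By the scaled semicircle moment identity, m_{2k} = σ^{2k} · C_k with k = 2.
C_2 = (1/(k+1)) · C(2k, k) = (1/3) · C(4, 2) = (1/3) · 6 = 2.
σ^{2k} = (σ²)^k = (1/4)^2 = 1/16.

Therefore m_{4} = σ^{4} · C_2 = (1/16) · 2 = 1/8.


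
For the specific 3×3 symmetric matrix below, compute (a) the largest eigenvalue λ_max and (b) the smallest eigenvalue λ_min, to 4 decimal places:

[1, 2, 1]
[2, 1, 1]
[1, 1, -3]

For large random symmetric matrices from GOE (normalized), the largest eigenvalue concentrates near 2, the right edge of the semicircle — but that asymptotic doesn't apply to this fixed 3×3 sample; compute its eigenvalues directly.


Since M is real symmetric, all three eigenvalues are real; they are the roots of det(λI − M) = λ³ − (tr M) λ² + s λ − det M, where s is the sum of the principal 2×2 minors.
tr M = 1 + 1 + (-3) = -1.
s = (1·1 − 2²) + (1·(-3) − 1²) + (1·(-3) − 1²) = -3 + (-4) + (-4) = -11.
det M (expand along row 1) = 1·(-4) − 2·(-7) + 1·1 = 11.
Characteristic polynomial: λ³ + λ² − 11λ − 11 = 0.
Substitute λ = y + (tr M)/3 = y − 0.333333 to remove the quadratic term: y³ + p·y + q = 0 with p = s − (tr M)²/3 = -11.333333 and q = −2(tr M)³/27 + (tr M)·s/3 − det M = -7.259259.
Three real roots ⇒ use the trigonometric (Viète) form: r = 2√(−p/3) = 3.887301, φ = arccos(3q/(p·r)) = arccos(0.494319) = 1.053745 rad.
y_k = r·cos(φ/3 − 2πk/3) for k = 0, 1, 2 gives y = 3.649958, -0.666667, -2.983291.
λ_k = y_k − 0.333333 gives λ = 3.3166, -1.0000, -3.3166 (check: the sum is -1.0000 = tr M).

Hence λ_max = 3.3166 and λ_min = -3.3166.


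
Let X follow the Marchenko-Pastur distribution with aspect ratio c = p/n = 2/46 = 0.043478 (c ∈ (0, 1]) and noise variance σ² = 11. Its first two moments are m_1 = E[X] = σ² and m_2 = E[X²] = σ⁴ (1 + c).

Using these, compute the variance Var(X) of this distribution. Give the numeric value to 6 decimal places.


m_1 = E[X] = σ² = 11, so m_1² = 121.
m_2 = E[X²] = σ⁴ (1 + c) = 121 · (1 + 0.043478) = 121 · 1.043478 = 126.260870.
(Note m_2 − m_1² simplifies to c · σ⁴ = 0.043478 · 121.)

Var(X) = m_2 − m_1² = 126.260870 − 121 = 5.260870.


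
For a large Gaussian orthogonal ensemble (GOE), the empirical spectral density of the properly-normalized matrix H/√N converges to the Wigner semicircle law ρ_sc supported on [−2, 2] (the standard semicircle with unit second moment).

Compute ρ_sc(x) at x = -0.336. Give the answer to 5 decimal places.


ρ_sc(x) = (1/(2π)) √(4 − x²). With x = -0.336:
  4 − x² = 4 − (-0.336)² = 4 − 0.112896 = 3.887104.
  √(4 − x²) = 1.971574.
  1/(2π) = 0.159155.
  ρ_sc(-0.336) = 0.159155 · 1.971574 = 0.313786.

Rounded to 5 decimal places: ρ_sc(-0.336) ≈ 0.31379.


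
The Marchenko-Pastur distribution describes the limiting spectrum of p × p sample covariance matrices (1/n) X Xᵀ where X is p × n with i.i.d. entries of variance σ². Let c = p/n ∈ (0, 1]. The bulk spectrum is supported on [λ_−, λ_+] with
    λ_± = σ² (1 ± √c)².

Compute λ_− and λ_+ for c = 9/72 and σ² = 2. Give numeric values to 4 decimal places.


c = 9/72 = 0.125000; √c = 0.353553.
λ_− = σ² (1 − √c)² = 2 · (1 − 0.353553)² = 2 · (0.646447)² = 0.835786.
λ_+ = σ² (1 + √c)² = 2 · (1 + 0.353553)² = 2 · (1.353553)² = 3.664214.

Rounded to 4 decimal places: λ_− ≈ 0.8358, λ_+ ≈ 3.6642.


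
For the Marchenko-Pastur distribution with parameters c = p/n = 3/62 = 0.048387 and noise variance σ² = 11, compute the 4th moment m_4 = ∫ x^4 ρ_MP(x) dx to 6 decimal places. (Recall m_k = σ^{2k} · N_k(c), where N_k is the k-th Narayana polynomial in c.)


E[X⁴] = σ⁸ (1 + 6c + 6c² + c³) (fourth MP moment). With σ² = 11 (so σ⁸ = 14641) and c = 3/62 = 0.048387: E[X⁴] = 14641 · (1 + 6·0.048387 + 6·(0.048387)² + (0.048387)³) = 14641 · 1.304484.

So E[X^4] = 19098.946389.


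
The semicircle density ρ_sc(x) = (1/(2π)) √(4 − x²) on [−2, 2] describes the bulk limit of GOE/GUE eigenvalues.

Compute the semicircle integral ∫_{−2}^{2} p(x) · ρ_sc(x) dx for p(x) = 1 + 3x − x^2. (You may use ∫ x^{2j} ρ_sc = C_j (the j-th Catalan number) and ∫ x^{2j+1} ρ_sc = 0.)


Write p(x) = Σ a_i x^i, split into monomials and integrate each against ρ_sc separately.
Using ∫ x^{2j} ρ_sc = C_j = (1/(j+1)) C(2j, j) (Catalan numbers) and ∫ x^{2j+1} ρ_sc = 0 (odd monomials vanish by symmetry):
  i = 0 (even): a_0 · C_{0} = 1 · 1 = 1
  i = 1 (odd): ∫ x^1 ρ_sc = 0 (vanishes)
  i = 2 (even): a_2 · C_{1} = -1 · 1 = -1

Summing the contributions: ∫_{−2}^{2} p(x) ρ_sc(x) dx = 1 + (-1) = 0.


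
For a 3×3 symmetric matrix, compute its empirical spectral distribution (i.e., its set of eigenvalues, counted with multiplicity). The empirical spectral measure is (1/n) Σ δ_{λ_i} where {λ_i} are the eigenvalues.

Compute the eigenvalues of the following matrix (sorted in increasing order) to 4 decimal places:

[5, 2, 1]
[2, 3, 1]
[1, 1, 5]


Since M is real symmetric, all three eigenvalues are real; they are the roots of det(λI − M) = λ³ − (tr M) λ² + s λ − det M, where s is the sum of the principal 2×2 minors.
tr M = 5 + 3 + 5 = 13.
s = (5·3 − 2²) + (5·5 − 1²) + (3·5 − 1²) = 11 + 24 + 14 = 49.
det M (expand along row 1) = 5·14 − 2·9 + 1·(-1) = 51.
Characteristic polynomial: λ³ − 13λ² + 49λ − 51 = 0.
Substitute λ = y + (tr M)/3 = y + 4.333333 to remove the quadratic term: y³ + p·y + q = 0 with p = s − (tr M)²/3 = -7.333333 and q = −2(tr M)³/27 + (tr M)·s/3 − det M = -1.407407.
Three real roots ⇒ use the trigonometric (Viète) form: r = 2√(−p/3) = 3.126944, φ = arccos(3q/(p·r)) = arccos(0.184128) = 1.385612 rad.
y_k = r·cos(φ/3 − 2πk/3) for k = 0, 1, 2 gives y = 2.799304, -0.192898, -2.606406.
λ_k = y_k + 4.333333 gives λ = 7.1326, 4.1404, 1.7269 (check: the sum is 13.0000 = tr M).

Eigenvalues sorted in increasing order: [1.7269, 4.1404, 7.1326].


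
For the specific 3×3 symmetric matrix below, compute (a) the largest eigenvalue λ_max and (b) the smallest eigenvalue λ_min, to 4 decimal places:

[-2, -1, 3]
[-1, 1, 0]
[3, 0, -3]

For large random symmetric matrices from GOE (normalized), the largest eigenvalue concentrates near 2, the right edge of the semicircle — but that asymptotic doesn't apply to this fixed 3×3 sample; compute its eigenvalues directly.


Since M is real symmetric, all three eigenvalues are real; they are the roots of det(λI − M) = λ³ − (tr M) λ² + s λ − det M, where s is the sum of the principal 2×2 minors.
tr M = -2 + 1 + (-3) = -4.
s = ((-2)·1 − (-1)²) + ((-2)·(-3) − 3²) + (1·(-3) − 0²) = -3 + (-3) + (-3) = -9.
det M (expand along row 1) = (-2)·(-3) − (-1)·3 + 3·(-3) = 0.
Characteristic polynomial: λ³ + 4λ² − 9λ = 0.
Substitute λ = y + (tr M)/3 = y − 1.333333 to remove the quadratic term: y³ + p·y + q = 0 with p = s − (tr M)²/3 = -14.333333 and q = −2(tr M)³/27 + (tr M)·s/3 − det M = 16.740741.
Three real roots ⇒ use the trigonometric (Viète) form: r = 2√(−p/3) = 4.371626, φ = arccos(3q/(p·r)) = arccos(-0.801504) = 2.500603 rad.
y_k = r·cos(φ/3 − 2πk/3) for k = 0, 1, 2 gives y = 2.938885, 1.333333, -4.272218.
λ_k = y_k − 1.333333 gives λ = 1.6056, 0.0000, -5.6056 (check: the sum is -4.0000 = tr M).

Hence λ_max = 1.6056 and λ_min = -5.6056.


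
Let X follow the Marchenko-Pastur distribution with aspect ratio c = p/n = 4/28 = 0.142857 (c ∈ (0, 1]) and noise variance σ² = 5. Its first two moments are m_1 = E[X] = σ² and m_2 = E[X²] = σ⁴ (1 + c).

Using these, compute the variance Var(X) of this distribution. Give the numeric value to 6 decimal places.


m_1 = E[X] = σ² = 5, so m_1² = 25.
m_2 = E[X²] = σ⁴ (1 + c) = 25 · (1 + 0.142857) = 25 · 1.142857 = 28.571429.
(Note m_2 − m_1² simplifies to c · σ⁴ = 0.142857 · 25.)

Var(X) = m_2 − m_1² = 28.571429 − 25 = 3.571429.


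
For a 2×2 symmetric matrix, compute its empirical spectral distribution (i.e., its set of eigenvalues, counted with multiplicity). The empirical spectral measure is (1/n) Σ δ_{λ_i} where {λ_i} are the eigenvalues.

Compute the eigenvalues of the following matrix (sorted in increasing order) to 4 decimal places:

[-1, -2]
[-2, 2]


Since M is real symmetric, both eigenvalues are real; they are the roots of det(λI − M) = λ² − (tr M) λ + det M.
tr M = -1 + 2 = 1.
det M = (-1)·2 − (-2)² = -2 − 4 = -6.
Characteristic polynomial: λ² − λ − 6 = 0.
Discriminant Δ = (tr M)² − 4·det M = 1 − (-24) = 25; √Δ = 5.000000.
λ = (tr M ± √Δ)/2 = (1 ± 5.000000)/2, giving (tr M − √Δ)/2 = -2.0000 and (tr M + √Δ)/2 = 3.0000.

Eigenvalues sorted in increasing order: [-2.0000, 3.0000].


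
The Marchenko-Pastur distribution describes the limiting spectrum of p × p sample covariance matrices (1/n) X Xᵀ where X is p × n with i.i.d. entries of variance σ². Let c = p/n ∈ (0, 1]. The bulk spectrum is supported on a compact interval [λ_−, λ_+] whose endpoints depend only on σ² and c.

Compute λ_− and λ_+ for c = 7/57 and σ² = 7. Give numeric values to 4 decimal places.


c = 7/57 = 0.122807; √c = 0.350438.
λ_− = σ² (1 − √c)² = 7 · (1 − 0.350438)² = 7 · (0.649562)² = 2.953513.
λ_+ = σ² (1 + √c)² = 7 · (1 + 0.350438)² = 7 · (1.350438)² = 12.765786.

Rounded to 4 decimal places: λ_− ≈ 2.9535, λ_+ ≈ 12.7658.


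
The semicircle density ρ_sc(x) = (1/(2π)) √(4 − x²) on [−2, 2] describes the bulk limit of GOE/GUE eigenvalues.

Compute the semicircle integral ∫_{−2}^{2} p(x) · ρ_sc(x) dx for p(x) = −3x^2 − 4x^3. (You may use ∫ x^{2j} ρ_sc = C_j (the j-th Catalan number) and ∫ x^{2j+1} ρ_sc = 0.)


Write p(x) = Σ a_i x^i, split into monomials and integrate each against ρ_sc separately.
Using ∫ x^{2j} ρ_sc = C_j = (1/(j+1)) C(2j, j) (Catalan numbers) and ∫ x^{2j+1} ρ_sc = 0 (odd monomials vanish by symmetry):
  i = 2 (even): a_2 · C_{1} = -3 · 1 = -3
  i = 3 (odd): ∫ x^3 ρ_sc = 0 (vanishes)

Summing the contributions: ∫_{−2}^{2} p(x) ρ_sc(x) dx = -3.


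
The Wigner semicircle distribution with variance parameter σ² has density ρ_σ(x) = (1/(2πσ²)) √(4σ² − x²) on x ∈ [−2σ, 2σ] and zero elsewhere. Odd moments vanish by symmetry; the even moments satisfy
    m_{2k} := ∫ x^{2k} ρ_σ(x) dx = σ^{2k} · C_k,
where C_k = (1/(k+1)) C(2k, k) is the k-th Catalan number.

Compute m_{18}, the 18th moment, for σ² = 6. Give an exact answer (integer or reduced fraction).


By the scaled semicircle moment identity, m_{2k} = σ^{2k} · C_k with k = 9.
C_9 = (1/(k+1)) · C(2k, k) = (1/10) · C(18, 9) = (1/10) · 48620 = 4862.
σ^{2k} = (σ²)^k = (6)^9 = 10077696.

Therefore m_{18} = σ^{18} · C_9 = 10077696 · 4862 = 48997757952.
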